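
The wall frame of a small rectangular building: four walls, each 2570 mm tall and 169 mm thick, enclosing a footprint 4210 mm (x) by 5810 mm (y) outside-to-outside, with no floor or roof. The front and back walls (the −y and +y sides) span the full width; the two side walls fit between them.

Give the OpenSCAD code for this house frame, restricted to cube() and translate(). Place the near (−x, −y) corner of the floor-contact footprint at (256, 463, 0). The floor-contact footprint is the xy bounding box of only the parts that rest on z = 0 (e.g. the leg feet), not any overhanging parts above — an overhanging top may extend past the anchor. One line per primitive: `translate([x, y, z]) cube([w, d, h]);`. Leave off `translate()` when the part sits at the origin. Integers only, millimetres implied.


translate([256, 463, 0]) cube([4210, 169, 2570]);
translate([256, 6104, 0]) cube([4210, 169, 2570]);
translate([256, 632, 0]) cube([169, 5472, 2570]);
translate([4297, 632, 0]) cube([169, 5472, 2570]);


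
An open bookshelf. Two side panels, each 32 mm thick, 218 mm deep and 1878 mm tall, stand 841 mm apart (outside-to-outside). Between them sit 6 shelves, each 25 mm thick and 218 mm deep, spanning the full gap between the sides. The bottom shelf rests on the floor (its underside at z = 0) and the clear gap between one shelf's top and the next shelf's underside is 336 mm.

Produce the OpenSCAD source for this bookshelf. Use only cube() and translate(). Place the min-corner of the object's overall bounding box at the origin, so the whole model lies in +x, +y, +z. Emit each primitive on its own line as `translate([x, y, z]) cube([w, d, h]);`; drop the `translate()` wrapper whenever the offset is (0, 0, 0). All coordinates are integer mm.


cube([32, 218, 1878]);
translate([809, 0, 0]) cube([32, 218, 1878]);
translate([32, 0, 0]) cube([777, 218, 25]);
translate([32, 0, 361]) cube([777, 218, 25]);
translate([32, 0, 722]) cube([777, 218, 25]);
translate([32, 0, 1083]) cube([777, 218, 25]);
translate([32, 0, 1444]) cube([777, 218, 25]);
translate([32, 0, 1805]) cube([777, 218, 25]);


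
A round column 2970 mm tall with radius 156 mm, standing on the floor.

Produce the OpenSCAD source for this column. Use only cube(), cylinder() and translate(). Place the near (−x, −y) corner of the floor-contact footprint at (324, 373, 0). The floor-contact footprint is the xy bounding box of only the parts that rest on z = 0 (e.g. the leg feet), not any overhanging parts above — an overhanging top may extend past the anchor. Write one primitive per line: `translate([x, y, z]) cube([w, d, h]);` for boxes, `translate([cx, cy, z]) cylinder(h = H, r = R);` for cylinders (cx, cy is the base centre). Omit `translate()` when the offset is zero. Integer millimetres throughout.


translate([480, 529, 0]) cylinder(h = 2970, r = 156);


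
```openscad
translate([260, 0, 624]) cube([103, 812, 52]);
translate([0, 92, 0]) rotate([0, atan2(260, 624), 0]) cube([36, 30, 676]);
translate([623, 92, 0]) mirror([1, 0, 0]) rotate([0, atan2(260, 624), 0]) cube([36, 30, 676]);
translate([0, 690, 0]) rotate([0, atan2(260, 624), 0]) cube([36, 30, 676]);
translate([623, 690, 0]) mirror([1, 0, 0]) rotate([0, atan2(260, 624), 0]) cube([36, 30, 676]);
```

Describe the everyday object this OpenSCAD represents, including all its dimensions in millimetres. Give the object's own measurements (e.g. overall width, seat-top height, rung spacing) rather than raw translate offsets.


A sawhorse. A 103×812×52 mm beam (x, y, z) sits on two A-frame leg pairs. Each pair is two raked legs of 36×30 mm section (30 mm along y) splaying symmetrically in x. Each leg rises 624 mm vertically over 260 mm of horizontal reach and is 676 mm long along its own axis. Every leg's outer bottom edge rests on the floor and its outer top edge meets a bottom edge of the beam — the left legs (tilting toward +x) meet the beam's −x bottom edge, the right legs (their mirror images, tilting toward −x) meet its +x bottom edge — so the leg tops tuck under the beam, the beam's underside is 624 mm above the floor, and the feet are 623 mm apart outside-to-outside with the beam centred between them. The two leg pairs are set in 92 mm from either end of the beam.


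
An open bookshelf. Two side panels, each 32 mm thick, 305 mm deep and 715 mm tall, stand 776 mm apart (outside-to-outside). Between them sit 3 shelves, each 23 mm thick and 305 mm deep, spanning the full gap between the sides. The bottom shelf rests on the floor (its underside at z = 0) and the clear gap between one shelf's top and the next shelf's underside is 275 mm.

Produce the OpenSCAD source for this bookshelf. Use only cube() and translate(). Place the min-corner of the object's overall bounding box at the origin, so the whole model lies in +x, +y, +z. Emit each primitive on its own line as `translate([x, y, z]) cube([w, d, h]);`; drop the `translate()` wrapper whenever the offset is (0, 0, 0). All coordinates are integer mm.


cube([32, 305, 715]);
translate([744, 0, 0]) cube([32, 305, 715]);
translate([32, 0, 0]) cube([712, 305, 23]);
translate([32, 0, 298]) cube([712, 305, 23]);
translate([32, 0, 596]) cube([712, 305, 23]);


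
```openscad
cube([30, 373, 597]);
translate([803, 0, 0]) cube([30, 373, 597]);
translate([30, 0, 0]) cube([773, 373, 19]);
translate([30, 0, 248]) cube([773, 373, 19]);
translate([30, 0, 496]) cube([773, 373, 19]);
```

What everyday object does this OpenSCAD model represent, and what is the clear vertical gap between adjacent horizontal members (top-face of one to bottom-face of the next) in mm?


A bookshelf. The clear shelf gap is 229 mm.

Two tall side panels with 3 horizontal boards between them — a bookshelf. The first two shelf undersides are at z = 0 and z = 248; with shelf thickness 19, the clear gap is 248 − 0 − 19 = 229 mm.


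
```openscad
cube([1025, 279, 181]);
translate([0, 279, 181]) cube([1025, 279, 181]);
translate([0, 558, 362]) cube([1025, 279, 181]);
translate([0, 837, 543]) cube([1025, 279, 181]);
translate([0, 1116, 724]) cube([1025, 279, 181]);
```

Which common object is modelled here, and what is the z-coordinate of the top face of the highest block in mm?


A staircase. The total rise is 905 mm.

5 identical blocks, each offset up and back from the previous — a staircase. Each step is 181 mm tall and there are 5 of them, so the total rise is 5 × 181 = 905 mm.


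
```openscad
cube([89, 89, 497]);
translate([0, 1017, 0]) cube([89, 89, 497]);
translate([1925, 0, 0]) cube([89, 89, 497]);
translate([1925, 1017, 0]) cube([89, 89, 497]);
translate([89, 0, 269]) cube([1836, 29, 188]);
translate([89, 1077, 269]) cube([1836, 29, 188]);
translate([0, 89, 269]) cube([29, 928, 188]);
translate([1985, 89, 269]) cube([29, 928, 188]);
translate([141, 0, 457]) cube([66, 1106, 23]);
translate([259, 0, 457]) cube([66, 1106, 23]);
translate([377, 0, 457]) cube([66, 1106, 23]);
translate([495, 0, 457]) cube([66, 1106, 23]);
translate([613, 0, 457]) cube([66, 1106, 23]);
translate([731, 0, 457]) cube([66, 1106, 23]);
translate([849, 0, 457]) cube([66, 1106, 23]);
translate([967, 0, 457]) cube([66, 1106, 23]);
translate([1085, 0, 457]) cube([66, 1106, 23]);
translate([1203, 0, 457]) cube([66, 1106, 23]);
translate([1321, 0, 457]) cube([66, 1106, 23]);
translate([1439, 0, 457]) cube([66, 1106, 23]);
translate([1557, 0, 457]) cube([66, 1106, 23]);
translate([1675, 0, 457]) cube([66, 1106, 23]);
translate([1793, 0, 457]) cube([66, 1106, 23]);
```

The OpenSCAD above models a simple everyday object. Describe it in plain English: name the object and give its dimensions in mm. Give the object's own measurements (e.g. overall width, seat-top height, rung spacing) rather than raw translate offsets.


A bed frame 2014 mm long (x) by 1106 mm wide (y). Four 89×89 mm corner posts, 497 mm tall, at the corners of the footprint. Four rails of 29 mm thickness and 188 mm height run between adjacent posts with their undersides at z = 269 mm, their outer faces flush with the outside of the frame (the two x-running rails run between the posts' inner faces; the two y-running rails run between the posts' inner faces). 15 slats, each 66 mm wide (x) and 23 mm thick, lie across the top of the two x-running rails, running the full 1106 mm width of the frame in y; along x they sit between the end posts with a 52 mm gap after the −x posts and between neighbouring slats, leaving 66 mm before the +x posts.


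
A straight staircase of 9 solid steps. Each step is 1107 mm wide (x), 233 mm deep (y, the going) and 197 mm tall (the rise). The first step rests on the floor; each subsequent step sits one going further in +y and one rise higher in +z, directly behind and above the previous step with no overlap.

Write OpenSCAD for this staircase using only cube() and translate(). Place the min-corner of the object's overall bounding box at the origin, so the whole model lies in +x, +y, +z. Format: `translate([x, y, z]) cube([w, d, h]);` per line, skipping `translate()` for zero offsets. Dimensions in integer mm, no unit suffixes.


cube([1107, 233, 197]);
translate([0, 233, 197]) cube([1107, 233, 197]);
translate([0, 466, 394]) cube([1107, 233, 197]);
translate([0, 699, 591]) cube([1107, 233, 197]);
translate([0, 932, 788]) cube([1107, 233, 197]);
translate([0, 1165, 985]) cube([1107, 233, 197]);
translate([0, 1398, 1182]) cube([1107, 233, 197]);
translate([0, 1631, 1379]) cube([1107, 233, 197]);
translate([0, 1864, 1576]) cube([1107, 233, 197]);


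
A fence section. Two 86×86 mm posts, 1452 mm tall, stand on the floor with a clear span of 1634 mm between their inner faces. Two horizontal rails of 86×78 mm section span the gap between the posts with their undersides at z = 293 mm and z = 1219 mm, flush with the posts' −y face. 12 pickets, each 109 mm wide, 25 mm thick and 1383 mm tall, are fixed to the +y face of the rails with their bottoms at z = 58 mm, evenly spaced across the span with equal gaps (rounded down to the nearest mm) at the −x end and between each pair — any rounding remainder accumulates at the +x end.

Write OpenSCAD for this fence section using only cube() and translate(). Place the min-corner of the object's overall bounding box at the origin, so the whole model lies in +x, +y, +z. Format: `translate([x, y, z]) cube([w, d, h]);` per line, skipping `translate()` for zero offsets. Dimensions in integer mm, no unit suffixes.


cube([86, 86, 1452]);
translate([1720, 0, 0]) cube([86, 86, 1452]);
translate([86, 0, 293]) cube([1634, 86, 78]);
translate([86, 0, 1219]) cube([1634, 86, 78]);
translate([111, 86, 58]) cube([109, 25, 1383]);
translate([245, 86, 58]) cube([109, 25, 1383]);
translate([379, 86, 58]) cube([109, 25, 1383]);
translate([513, 86, 58]) cube([109, 25, 1383]);
translate([647, 86, 58]) cube([109, 25, 1383]);
translate([781, 86, 58]) cube([109, 25, 1383]);
translate([915, 86, 58]) cube([109, 25, 1383]);
translate([1049, 86, 58]) cube([109, 25, 1383]);
translate([1183, 86, 58]) cube([109, 25, 1383]);
translate([1317, 86, 58]) cube([109, 25, 1383]);
translate([1451, 86, 58]) cube([109, 25, 1383]);
translate([1585, 86, 58]) cube([109, 25, 1383]);


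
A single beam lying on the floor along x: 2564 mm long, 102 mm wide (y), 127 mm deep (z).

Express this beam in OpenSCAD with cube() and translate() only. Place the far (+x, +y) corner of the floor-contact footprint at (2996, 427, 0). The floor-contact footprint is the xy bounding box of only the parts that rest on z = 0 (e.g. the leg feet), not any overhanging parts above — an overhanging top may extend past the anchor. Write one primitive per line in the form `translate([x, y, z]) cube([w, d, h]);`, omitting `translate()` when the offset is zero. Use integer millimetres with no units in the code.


translate([432, 325, 0]) cube([2564, 102, 127]);


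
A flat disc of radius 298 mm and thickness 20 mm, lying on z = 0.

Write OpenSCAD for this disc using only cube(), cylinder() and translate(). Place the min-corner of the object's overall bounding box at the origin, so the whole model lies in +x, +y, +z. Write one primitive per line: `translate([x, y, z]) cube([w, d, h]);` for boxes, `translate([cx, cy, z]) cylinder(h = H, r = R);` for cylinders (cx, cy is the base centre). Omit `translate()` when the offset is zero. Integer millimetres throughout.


translate([298, 298, 0]) cylinder(h = 20, r = 298);


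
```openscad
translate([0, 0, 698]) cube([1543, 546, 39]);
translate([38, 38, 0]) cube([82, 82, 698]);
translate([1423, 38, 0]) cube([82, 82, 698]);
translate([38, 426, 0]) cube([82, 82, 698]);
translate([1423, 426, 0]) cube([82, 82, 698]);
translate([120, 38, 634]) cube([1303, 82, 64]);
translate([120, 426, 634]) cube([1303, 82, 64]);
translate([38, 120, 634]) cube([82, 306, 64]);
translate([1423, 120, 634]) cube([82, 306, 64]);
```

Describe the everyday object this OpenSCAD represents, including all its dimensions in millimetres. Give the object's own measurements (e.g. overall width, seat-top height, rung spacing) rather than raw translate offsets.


A table: top 1543 mm (x) × 546 mm (y), 39 mm thick, upper face at z = 737 mm, on four 82×82 mm square legs, each inset 38 mm from the nearest pair of top edges from z = 0 to the bottom of the top. Four apron rails, 82 mm thick and 64 mm tall, run between adjacent legs with their top edges flush with the underside of the top and their outer faces flush with the legs' outer faces.


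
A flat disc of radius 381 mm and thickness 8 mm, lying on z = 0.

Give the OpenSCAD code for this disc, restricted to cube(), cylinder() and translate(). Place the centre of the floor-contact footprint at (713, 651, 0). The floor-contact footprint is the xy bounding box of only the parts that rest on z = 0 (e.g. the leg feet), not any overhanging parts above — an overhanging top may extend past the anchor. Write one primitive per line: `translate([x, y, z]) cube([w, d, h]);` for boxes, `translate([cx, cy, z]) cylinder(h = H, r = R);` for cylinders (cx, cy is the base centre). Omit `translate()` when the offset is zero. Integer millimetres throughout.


translate([713, 651, 0]) cylinder(h = 8, r = 381);


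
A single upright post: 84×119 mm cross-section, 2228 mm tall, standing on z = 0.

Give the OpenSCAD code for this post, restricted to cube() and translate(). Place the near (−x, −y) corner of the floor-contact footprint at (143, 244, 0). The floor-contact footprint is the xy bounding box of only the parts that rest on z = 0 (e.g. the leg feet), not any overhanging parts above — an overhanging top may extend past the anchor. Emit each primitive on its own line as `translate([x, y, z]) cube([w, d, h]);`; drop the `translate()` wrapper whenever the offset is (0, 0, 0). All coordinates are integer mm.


translate([143, 244, 0]) cube([84, 119, 2228]);


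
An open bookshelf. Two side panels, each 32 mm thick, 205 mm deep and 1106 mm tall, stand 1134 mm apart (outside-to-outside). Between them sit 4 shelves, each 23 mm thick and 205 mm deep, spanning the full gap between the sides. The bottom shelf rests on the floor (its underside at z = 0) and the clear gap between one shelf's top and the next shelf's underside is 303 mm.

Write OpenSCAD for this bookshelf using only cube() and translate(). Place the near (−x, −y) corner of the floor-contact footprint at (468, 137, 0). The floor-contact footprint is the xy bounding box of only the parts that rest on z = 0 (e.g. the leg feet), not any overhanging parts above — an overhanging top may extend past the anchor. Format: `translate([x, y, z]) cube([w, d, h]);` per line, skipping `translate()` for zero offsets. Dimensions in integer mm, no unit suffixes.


translate([468, 137, 0]) cube([32, 205, 1106]);
translate([1570, 137, 0]) cube([32, 205, 1106]);
translate([500, 137, 0]) cube([1070, 205, 23]);
translate([500, 137, 326]) cube([1070, 205, 23]);
translate([500, 137, 652]) cube([1070, 205, 23]);
translate([500, 137, 978]) cube([1070, 205, 23]);


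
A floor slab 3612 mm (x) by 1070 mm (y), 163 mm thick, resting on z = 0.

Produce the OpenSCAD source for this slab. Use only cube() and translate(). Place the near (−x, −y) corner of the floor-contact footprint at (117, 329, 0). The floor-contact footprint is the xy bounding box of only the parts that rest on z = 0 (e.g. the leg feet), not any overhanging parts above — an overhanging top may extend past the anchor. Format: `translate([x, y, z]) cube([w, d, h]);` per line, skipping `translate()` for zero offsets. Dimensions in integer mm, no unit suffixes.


translate([117, 329, 0]) cube([3612, 1070, 163]);


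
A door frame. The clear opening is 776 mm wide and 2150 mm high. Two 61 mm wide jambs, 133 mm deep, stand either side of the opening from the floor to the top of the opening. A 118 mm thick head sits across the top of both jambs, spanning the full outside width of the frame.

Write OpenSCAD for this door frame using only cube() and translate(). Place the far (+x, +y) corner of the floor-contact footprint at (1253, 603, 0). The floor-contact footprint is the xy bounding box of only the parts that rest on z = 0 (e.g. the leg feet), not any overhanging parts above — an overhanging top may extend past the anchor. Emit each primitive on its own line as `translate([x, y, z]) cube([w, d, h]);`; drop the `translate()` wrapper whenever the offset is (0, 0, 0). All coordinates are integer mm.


translate([355, 470, 0]) cube([61, 133, 2150]);
translate([1192, 470, 0]) cube([61, 133, 2150]);
translate([355, 470, 2150]) cube([898, 133, 118]);


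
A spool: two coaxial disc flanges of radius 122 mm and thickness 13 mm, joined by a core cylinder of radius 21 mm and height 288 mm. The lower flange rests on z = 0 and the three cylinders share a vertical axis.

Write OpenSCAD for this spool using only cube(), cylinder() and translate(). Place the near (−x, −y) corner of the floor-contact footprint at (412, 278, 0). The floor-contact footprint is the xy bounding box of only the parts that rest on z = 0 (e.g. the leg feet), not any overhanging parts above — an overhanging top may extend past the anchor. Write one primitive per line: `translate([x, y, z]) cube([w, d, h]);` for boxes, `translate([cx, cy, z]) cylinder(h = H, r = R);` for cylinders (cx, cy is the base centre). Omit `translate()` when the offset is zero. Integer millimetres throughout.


translate([534, 400, 0]) cylinder(h = 13, r = 122);
translate([534, 400, 13]) cylinder(h = 288, r = 21);
translate([534, 400, 301]) cylinder(h = 13, r = 122);


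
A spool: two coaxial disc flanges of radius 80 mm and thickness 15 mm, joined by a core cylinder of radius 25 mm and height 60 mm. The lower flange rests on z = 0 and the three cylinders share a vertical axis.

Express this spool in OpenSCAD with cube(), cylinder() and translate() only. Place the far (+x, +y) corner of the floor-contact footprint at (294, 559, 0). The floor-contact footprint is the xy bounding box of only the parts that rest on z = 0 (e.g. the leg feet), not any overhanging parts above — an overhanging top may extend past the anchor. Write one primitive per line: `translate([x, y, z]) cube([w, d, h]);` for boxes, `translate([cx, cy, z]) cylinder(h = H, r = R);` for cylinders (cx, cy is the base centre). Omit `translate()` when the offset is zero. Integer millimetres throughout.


translate([214, 479, 0]) cylinder(h = 15, r = 80);
translate([214, 479, 15]) cylinder(h = 60, r = 25);
translate([214, 479, 75]) cylinder(h = 15, r = 80);


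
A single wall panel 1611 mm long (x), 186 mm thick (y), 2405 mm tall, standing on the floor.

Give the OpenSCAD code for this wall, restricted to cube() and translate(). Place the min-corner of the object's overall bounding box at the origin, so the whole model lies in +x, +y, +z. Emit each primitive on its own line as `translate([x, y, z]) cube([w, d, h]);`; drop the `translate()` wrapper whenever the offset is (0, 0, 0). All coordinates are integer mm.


cube([1611, 186, 2405]);


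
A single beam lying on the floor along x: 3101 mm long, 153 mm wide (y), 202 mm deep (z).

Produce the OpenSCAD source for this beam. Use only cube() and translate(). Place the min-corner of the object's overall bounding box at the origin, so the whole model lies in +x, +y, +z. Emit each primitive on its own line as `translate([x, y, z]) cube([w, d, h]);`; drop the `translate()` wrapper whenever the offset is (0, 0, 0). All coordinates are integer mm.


cube([3101, 153, 202]);


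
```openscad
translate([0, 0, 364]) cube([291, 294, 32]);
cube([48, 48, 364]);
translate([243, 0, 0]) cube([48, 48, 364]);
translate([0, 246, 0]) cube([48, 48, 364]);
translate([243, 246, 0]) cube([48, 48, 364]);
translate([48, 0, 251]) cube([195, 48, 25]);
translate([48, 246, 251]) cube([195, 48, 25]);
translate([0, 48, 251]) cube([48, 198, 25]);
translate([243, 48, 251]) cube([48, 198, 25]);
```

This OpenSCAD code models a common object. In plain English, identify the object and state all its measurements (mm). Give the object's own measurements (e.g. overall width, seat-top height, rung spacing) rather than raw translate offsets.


A simple wooden stool: a rectangular seat 291 mm (x) by 294 mm (y), 32 mm thick, top face at z = 396 mm, on four square legs, each 48×48 mm in cross-section. The legs rest on z = 0, each flush with a corner of the seat. Four stretchers, 48 mm wide and 25 mm tall, connect adjacent legs with their undersides at z = 251 mm, each running between the inner faces of the legs it joins and aligned with the legs' outer faces on the other axis.


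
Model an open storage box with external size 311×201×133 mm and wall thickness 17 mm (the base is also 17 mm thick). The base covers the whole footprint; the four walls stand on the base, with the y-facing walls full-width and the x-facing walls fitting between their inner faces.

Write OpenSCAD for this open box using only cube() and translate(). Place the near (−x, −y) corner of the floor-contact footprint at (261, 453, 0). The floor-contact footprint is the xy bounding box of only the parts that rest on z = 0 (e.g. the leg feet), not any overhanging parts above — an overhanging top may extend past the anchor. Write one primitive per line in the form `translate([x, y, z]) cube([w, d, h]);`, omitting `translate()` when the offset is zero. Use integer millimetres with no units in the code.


translate([261, 453, 0]) cube([311, 201, 17]);
translate([261, 453, 17]) cube([311, 17, 116]);
translate([261, 637, 17]) cube([311, 17, 116]);
translate([261, 470, 17]) cube([17, 167, 116]);
translate([555, 470, 17]) cube([17, 167, 116]);


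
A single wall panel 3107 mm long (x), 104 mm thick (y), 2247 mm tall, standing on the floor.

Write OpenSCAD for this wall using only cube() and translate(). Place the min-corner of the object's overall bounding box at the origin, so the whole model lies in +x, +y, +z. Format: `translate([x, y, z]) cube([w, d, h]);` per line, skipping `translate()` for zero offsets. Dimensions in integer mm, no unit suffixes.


cube([3107, 104, 2247]);


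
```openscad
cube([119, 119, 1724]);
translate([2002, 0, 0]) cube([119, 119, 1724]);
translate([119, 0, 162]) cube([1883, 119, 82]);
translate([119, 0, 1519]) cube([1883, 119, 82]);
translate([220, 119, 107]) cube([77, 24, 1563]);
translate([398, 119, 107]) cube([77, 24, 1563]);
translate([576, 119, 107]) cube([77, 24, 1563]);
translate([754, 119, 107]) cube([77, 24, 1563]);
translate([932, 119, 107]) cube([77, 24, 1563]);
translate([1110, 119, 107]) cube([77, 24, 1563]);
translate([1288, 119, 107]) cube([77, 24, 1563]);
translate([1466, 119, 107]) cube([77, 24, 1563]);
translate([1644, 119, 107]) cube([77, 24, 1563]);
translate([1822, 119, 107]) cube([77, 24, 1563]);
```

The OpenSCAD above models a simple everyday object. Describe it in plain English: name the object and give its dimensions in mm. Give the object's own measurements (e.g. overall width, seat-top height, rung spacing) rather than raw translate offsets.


A fence section. Two 119×119 mm posts, 1724 mm tall, stand on the floor with a clear span of 1883 mm between their inner faces. Two horizontal rails of 119×82 mm section span the gap between the posts with their undersides at z = 162 mm and z = 1519 mm, flush with the posts' −y face. 10 pickets, each 77 mm wide, 24 mm thick and 1563 mm tall, are fixed to the +y face of the rails with their bottoms at z = 107 mm, spaced across the span with a 101 mm gap after the −x post and between neighbouring pickets, with 103 mm left before the +x post.


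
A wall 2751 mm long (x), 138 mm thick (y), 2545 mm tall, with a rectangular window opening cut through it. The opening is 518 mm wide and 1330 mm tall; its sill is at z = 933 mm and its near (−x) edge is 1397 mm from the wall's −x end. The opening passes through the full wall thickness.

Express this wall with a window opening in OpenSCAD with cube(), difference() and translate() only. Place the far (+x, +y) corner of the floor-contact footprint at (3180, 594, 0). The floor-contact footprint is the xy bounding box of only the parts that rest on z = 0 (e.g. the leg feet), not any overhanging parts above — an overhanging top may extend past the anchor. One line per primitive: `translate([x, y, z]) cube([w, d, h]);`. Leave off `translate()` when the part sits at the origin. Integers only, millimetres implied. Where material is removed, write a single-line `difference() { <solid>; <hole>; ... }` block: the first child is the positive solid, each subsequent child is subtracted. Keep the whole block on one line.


difference() { translate([429, 456, 0]) cube([2751, 138, 2545]); translate([1826, 456, 933]) cube([518, 138, 1330]); }


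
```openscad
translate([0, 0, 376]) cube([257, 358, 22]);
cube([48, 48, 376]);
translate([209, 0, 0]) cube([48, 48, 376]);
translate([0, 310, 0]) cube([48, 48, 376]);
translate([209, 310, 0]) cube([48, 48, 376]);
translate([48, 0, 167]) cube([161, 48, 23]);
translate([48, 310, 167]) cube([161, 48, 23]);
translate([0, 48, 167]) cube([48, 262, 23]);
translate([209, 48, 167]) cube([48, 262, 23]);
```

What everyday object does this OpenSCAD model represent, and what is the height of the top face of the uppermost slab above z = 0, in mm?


A stool. The seat height is 398 mm.

A 257×358×22 slab at z = 376 on four corner posts — a stool. The seat top is 376 + 22 = 398 mm.


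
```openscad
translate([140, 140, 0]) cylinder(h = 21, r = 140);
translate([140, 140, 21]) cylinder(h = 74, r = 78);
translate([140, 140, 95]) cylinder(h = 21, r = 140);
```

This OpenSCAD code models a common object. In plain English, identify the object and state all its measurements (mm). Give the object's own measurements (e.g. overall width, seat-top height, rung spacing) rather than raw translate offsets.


A spool: two coaxial disc flanges of radius 140 mm and thickness 21 mm, joined by a core cylinder of radius 78 mm and height 74 mm. The lower flange rests on z = 0 and the three cylinders share a vertical axis.


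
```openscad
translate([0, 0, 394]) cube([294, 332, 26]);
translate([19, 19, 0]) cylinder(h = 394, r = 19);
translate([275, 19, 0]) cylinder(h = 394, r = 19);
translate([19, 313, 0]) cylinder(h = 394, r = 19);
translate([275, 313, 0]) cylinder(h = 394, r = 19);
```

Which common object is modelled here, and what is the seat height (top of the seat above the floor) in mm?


A stool. The seat height is 420 mm.

A 294×332×26 slab at z = 394 on four corner cylinders — a stool. The seat top is 394 + 26 = 420 mm.


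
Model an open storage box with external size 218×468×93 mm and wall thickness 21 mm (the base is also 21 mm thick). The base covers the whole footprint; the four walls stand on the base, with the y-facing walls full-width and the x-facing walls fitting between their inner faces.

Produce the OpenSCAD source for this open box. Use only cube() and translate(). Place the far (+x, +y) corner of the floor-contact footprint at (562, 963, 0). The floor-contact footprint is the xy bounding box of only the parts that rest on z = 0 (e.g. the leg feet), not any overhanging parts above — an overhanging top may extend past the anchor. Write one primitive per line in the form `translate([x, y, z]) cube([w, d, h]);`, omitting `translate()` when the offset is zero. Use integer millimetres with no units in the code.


translate([344, 495, 0]) cube([218, 468, 21]);
translate([344, 495, 21]) cube([218, 21, 72]);
translate([344, 942, 21]) cube([218, 21, 72]);
translate([344, 516, 21]) cube([21, 426, 72]);
translate([541, 516, 21]) cube([21, 426, 72]);


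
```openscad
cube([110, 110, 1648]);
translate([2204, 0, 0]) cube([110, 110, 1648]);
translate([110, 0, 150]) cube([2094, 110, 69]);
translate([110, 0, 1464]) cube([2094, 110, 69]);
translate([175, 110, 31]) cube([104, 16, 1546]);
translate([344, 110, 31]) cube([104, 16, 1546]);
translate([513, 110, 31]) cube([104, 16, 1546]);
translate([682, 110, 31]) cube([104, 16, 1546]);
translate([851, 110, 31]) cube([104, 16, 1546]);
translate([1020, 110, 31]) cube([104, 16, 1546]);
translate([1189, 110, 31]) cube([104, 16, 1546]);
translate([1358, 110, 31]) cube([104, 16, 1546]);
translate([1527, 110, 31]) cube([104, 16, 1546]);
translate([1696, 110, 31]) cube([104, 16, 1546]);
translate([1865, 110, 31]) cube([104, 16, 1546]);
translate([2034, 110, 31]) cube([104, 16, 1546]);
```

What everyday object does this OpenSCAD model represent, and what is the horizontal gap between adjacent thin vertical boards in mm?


A fence section. The picket gap is 65 mm.

Two posts, two rails, 12 pickets — a fence section. Span 2094 mm holds 12 pickets of 104 mm with 13 equal gaps: ⌊(2094 − 12·104) / 13⌋ = 65 mm.


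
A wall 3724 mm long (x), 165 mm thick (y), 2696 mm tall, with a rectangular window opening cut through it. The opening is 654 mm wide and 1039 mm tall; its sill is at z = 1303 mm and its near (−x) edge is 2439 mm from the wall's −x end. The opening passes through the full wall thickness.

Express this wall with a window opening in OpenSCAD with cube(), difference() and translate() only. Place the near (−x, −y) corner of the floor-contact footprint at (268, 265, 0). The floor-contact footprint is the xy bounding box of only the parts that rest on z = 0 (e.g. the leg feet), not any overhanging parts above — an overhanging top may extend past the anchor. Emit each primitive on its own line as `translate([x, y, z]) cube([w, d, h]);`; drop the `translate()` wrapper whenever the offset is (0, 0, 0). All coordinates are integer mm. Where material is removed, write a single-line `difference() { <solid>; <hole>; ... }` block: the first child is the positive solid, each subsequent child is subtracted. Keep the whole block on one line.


difference() { translate([268, 265, 0]) cube([3724, 165, 2696]); translate([2707, 265, 1303]) cube([654, 165, 1039]); }


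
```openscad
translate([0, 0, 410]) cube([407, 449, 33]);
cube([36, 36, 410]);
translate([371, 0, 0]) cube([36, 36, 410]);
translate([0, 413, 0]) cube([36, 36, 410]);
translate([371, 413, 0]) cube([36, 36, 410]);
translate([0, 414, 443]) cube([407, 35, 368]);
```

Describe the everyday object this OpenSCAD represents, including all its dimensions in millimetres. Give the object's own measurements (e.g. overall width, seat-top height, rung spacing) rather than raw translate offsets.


A chair. The seat is a 407×449×33 mm slab with its top at z = 443 mm, on four 36×36 mm corner legs (flush with the seat edges, standing on z = 0). A flat backrest 35 mm thick, 368 mm tall, spans the full seat width and rises from the seat top along its +y edge, rear face flush with the rear of the seat.


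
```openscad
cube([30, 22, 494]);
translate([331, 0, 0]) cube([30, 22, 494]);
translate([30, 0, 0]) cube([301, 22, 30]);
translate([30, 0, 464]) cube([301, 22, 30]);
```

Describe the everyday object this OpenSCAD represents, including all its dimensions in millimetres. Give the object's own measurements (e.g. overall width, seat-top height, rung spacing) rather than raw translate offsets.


A rectangular picture frame lying in the x–z plane (depth along y). The opening is 301 mm wide (x) by 434 mm tall (z), surrounded by a border 30 mm wide on all four sides. The frame is 22 mm deep and is made of two full-height vertical stiles with two horizontal rails fitted between them.


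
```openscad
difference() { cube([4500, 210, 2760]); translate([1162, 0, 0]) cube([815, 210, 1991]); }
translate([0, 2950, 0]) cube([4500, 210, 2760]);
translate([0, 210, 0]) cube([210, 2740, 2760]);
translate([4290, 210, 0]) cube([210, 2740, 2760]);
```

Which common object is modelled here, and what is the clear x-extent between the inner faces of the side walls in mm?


A single room. The interior width is 4080 mm.

Four walls enclosing a rectangle with a door in the front wall — a room. Outside width 4500 minus two 210 mm walls gives 4080 mm.


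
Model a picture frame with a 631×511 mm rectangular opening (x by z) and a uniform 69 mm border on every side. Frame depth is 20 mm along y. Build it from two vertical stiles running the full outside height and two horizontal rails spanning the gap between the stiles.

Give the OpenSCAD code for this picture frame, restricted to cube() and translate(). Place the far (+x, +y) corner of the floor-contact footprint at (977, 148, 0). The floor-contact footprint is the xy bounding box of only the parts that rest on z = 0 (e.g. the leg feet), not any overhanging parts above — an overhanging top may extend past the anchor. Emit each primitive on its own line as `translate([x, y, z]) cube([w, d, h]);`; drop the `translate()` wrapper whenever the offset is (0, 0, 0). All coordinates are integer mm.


translate([208, 128, 0]) cube([69, 20, 649]);
translate([908, 128, 0]) cube([69, 20, 649]);
translate([277, 128, 0]) cube([631, 20, 69]);
translate([277, 128, 580]) cube([631, 20, 69]);


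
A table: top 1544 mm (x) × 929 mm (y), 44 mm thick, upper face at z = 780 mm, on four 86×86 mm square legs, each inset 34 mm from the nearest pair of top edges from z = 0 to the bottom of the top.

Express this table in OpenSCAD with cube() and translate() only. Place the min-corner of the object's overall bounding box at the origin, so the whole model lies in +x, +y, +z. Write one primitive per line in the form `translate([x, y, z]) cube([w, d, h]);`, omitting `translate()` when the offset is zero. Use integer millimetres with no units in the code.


translate([0, 0, 736]) cube([1544, 929, 44]);
translate([34, 34, 0]) cube([86, 86, 736]);
translate([1424, 34, 0]) cube([86, 86, 736]);
translate([34, 809, 0]) cube([86, 86, 736]);
translate([1424, 809, 0]) cube([86, 86, 736]);


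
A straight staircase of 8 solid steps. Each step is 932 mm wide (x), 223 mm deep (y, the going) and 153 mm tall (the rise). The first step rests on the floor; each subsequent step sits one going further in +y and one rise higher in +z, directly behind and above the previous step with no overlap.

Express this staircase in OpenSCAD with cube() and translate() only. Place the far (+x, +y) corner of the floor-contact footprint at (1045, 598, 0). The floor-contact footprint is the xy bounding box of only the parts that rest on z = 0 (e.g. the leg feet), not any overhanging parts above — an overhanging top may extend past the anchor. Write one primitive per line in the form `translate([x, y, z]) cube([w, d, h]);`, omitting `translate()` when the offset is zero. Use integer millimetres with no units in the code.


translate([113, 375, 0]) cube([932, 223, 153]);
translate([113, 598, 153]) cube([932, 223, 153]);
translate([113, 821, 306]) cube([932, 223, 153]);
translate([113, 1044, 459]) cube([932, 223, 153]);
translate([113, 1267, 612]) cube([932, 223, 153]);
translate([113, 1490, 765]) cube([932, 223, 153]);
translate([113, 1713, 918]) cube([932, 223, 153]);
translate([113, 1936, 1071]) cube([932, 223, 153]);


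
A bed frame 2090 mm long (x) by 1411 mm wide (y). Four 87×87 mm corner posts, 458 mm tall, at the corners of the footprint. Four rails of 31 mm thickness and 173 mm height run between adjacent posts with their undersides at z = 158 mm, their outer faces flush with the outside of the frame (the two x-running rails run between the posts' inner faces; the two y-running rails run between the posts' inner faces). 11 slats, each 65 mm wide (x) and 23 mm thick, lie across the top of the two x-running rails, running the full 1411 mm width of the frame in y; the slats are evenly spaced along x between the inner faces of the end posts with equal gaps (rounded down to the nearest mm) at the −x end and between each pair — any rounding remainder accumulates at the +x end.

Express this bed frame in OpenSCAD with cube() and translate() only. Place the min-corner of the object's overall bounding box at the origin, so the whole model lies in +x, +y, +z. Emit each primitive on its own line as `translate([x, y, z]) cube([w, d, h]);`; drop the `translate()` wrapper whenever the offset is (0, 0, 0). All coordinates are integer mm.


cube([87, 87, 458]);
translate([0, 1324, 0]) cube([87, 87, 458]);
translate([2003, 0, 0]) cube([87, 87, 458]);
translate([2003, 1324, 0]) cube([87, 87, 458]);
translate([87, 0, 158]) cube([1916, 31, 173]);
translate([87, 1380, 158]) cube([1916, 31, 173]);
translate([0, 87, 158]) cube([31, 1237, 173]);
translate([2059, 87, 158]) cube([31, 1237, 173]);
translate([187, 0, 331]) cube([65, 1411, 23]);
translate([352, 0, 331]) cube([65, 1411, 23]);
translate([517, 0, 331]) cube([65, 1411, 23]);
translate([682, 0, 331]) cube([65, 1411, 23]);
translate([847, 0, 331]) cube([65, 1411, 23]);
translate([1012, 0, 331]) cube([65, 1411, 23]);
translate([1177, 0, 331]) cube([65, 1411, 23]);
translate([1342, 0, 331]) cube([65, 1411, 23]);
translate([1507, 0, 331]) cube([65, 1411, 23]);
translate([1672, 0, 331]) cube([65, 1411, 23]);
translate([1837, 0, 331]) cube([65, 1411, 23]);


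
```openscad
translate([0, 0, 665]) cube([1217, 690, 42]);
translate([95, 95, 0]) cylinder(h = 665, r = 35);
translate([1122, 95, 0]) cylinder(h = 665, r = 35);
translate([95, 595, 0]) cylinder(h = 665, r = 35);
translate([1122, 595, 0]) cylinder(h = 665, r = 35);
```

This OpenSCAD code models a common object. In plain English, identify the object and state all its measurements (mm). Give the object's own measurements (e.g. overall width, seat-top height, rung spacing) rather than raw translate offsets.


A rectangular dining table. The top is 1217×690×42 mm with its upper surface at z = 707 mm. It stands on four round legs of 70 mm diameter, each leg's bounding box inset 60 mm from the nearest pair of top edges, running from the floor to the underside of the top.


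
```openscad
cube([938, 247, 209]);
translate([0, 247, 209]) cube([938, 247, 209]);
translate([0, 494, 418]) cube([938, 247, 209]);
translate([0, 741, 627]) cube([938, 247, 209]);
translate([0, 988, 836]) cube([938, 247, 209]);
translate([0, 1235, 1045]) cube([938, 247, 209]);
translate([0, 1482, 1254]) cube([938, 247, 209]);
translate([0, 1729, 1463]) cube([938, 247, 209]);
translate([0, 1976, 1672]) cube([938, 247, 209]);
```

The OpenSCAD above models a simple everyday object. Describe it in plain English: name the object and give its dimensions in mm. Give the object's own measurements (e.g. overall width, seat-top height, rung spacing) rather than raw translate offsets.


A straight staircase of 9 solid steps. Each step is 938 mm wide (x), 247 mm deep (y, the going) and 209 mm tall (the rise). The first step rests on the floor; each subsequent step sits one going further in +y and one rise higher in +z, directly behind and above the previous step with no overlap.


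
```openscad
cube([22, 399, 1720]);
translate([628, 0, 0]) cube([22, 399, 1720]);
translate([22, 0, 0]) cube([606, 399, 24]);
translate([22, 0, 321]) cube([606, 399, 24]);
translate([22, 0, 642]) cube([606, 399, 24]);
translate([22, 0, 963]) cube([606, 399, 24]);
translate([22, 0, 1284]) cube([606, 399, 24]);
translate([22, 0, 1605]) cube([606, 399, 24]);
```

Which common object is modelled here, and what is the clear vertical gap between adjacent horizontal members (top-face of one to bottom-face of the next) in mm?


A bookshelf. The clear shelf gap is 297 mm.

Two tall side panels with 6 horizontal boards between them — a bookshelf. The first two shelf undersides are at z = 0 and z = 321; with shelf thickness 24, the clear gap is 321 − 0 − 24 = 297 mm.
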